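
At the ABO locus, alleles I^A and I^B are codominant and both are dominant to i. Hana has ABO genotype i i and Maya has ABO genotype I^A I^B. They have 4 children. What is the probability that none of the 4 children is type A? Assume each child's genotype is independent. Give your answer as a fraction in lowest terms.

ABO cross i i × I^A I^B → 1/2 A, 1/2 B.
So P(type A) = 1/2 per child.
P(not type A) = 1/2 for one child; (1/2)^4 = 1/16.

1/16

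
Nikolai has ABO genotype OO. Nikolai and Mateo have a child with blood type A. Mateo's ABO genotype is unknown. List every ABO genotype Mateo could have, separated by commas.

For each candidate genotype of Mateo, check whether crossing it with OO can produce every observed child phenotype.
  AA → possible child types {A} ✓
  AB → possible child types {A, B} ✓
  AO → possible child types {O, A} ✓
  BB → possible child types {B} ✗
  BO → possible child types {O, B} ✗
  OO → possible child types {O} ✗

AA, AB, AO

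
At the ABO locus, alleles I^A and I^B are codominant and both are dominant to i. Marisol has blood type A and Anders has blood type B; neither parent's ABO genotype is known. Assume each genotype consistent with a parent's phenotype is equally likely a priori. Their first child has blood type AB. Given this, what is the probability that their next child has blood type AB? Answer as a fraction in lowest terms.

Possible genotypes: Marisol ∈ {I^A I^A, I^A i}; Anders ∈ {I^B I^B, I^B i}.
Weight each parental genotype pair by prior × P(type-AB child):
  I^A I^A × I^B I^B: posterior weight 4/9; P(next child type AB) = 1.
  I^A I^A × I^B i: posterior weight 2/9; P(next child type AB) = 1/2.
  I^A i × I^B I^B: posterior weight 2/9; P(next child type AB) = 1/2.
  I^A i × I^B i: posterior weight 1/9; P(next child type AB) = 1/4.
Weighted sum = 25/36.

25/36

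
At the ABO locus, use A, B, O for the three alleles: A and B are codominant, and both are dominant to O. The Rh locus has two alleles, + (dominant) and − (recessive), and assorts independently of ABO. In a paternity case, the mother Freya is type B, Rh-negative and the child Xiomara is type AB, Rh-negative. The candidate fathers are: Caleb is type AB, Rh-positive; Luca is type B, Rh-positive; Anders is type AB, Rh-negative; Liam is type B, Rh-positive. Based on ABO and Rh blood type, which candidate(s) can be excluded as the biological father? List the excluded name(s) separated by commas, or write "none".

A candidate is excluded only if no genotype consistent with his phenotype could produce a type AB, Rh-negative child with a type B, Rh-negative mother.
Luca (type B, Rh+): no genotype consistent with that phenotype can produce a type-AB Rh- child with a type-B mother.
Liam (type B, Rh+): no genotype consistent with that phenotype can produce a type-AB Rh- child with a type-B mother.

Luca, Liam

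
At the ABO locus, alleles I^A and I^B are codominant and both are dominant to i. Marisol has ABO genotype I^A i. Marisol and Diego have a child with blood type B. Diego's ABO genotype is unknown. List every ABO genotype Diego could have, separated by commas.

I^A I^B, I^B I^B, I^B i

For each candidate genotype of Diego, check whether crossing it with I^A i can produce every observed child phenotype.
  I^A I^A → possible child types {A} ✗
  I^A I^B → possible child types {A, B, AB} ✓
  I^A i → possible child types {O, A} ✗
  I^B I^B → possible child types {B, AB} ✓
  I^B i → possible child types {O, A, B, AB} ✓
  i i → possible child types {O, A} ✗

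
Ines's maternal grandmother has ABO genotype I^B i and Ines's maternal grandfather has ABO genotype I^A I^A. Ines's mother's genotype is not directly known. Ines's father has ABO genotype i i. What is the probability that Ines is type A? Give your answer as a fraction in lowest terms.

Ines's mother's ABO genotype from I^B i × I^A I^A: 1/2 I^A I^B, 1/2 I^A i.
Crossing each possibility with the father i i and summing P(type A): 1/2·1/2 + 1/2·1/2 = 1/2.

1/2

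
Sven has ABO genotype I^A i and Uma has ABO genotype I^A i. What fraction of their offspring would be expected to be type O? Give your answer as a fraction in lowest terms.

ABO cross I^A i × I^A i → offspring phenotypes: 1/4 O, 3/4 A.
So P(type O) = 1/4.

1/4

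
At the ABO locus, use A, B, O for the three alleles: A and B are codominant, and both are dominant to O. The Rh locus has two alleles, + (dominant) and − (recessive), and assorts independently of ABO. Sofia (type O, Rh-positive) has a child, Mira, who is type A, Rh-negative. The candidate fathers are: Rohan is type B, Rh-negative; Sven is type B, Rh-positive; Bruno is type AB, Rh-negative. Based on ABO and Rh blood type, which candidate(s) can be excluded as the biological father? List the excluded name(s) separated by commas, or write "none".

A candidate is excluded only if no genotype consistent with his phenotype could produce a type A, Rh-negative child with a type O, Rh-positive mother.
Rohan (type B, Rh-): no genotype consistent with that phenotype can produce a type-A Rh- child with a type-O mother.
Sven (type B, Rh+): no genotype consistent with that phenotype can produce a type-A Rh- child with a type-O mother.

Rohan, Sven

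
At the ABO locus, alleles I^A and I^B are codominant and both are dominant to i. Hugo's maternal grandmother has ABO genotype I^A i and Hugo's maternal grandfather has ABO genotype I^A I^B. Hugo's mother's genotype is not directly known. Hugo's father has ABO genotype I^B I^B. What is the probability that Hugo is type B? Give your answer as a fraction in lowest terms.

Hugo's mother's ABO genotype from I^A i × I^A I^B: 1/4 I^A I^A, 1/4 I^A I^B, 1/4 I^A i, 1/4 I^B i.
Crossing each possibility with the father I^B I^B and summing P(type B): 1/4·0 + 1/4·1/2 + 1/4·1/2 + 1/4·1 = 1/2.

1/2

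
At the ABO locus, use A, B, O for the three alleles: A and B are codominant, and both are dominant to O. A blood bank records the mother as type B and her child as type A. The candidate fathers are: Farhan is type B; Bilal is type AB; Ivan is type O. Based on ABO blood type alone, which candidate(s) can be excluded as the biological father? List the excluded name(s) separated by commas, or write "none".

Farhan, Ivan

A candidate is excluded only if no genotype consistent with his phenotype could produce a type A child with a type B mother.
Farhan (type B): no genotype consistent with that phenotype can produce a type-A child with a type-B mother.
Ivan (type O): no genotype consistent with that phenotype can produce a type-A child with a type-B mother.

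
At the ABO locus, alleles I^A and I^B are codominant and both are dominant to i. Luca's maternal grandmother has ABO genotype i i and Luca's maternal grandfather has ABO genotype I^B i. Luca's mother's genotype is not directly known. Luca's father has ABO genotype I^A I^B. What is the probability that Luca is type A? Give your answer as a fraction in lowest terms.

3/8

Luca's mother's ABO genotype from i i × I^B i: 1/2 I^B i, 1/2 i i.
Crossing each possibility with the father I^A I^B and summing P(type A): 1/2·1/4 + 1/2·1/2 = 3/8.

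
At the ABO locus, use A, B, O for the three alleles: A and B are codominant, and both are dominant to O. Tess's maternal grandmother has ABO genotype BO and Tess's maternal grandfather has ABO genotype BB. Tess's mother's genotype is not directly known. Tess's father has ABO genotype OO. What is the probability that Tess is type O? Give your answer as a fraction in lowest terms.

1/4

Tess's mother's ABO genotype from BO × BB: 1/2 BB, 1/2 BO.
Crossing each possibility with the father OO and summing P(type O): 1/2·0 + 1/2·1/2 = 1/4.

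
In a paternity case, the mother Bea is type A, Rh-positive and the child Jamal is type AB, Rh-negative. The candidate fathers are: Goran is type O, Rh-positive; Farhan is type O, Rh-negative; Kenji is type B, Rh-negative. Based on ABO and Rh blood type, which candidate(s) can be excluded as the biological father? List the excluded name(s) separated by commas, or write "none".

Goran, Farhan

A candidate is excluded only if no genotype consistent with his phenotype could produce a type AB, Rh-negative child with a type A, Rh-positive mother.
Goran (type O, Rh+): no genotype consistent with that phenotype can produce a type-AB Rh- child with a type-A mother.
Farhan (type O, Rh-): no genotype consistent with that phenotype can produce a type-AB Rh- child with a type-A mother.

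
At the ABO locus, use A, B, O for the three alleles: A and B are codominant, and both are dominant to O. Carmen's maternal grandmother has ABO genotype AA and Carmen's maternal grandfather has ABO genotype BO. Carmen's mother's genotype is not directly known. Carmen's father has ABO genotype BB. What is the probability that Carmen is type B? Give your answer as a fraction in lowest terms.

Carmen's mother's ABO genotype from AA × BO: 1/2 AB, 1/2 AO.
Crossing each possibility with the father BB and summing P(type B): 1/2·1/2 + 1/2·1/2 = 1/2.

1/2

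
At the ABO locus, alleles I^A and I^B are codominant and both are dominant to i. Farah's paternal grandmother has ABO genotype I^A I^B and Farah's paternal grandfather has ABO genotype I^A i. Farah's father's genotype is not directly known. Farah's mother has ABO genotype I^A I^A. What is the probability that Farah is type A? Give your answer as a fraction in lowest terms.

Farah's father's ABO genotype from I^A I^B × I^A i: 1/4 I^A I^A, 1/4 I^A I^B, 1/4 I^A i, 1/4 I^B i.
Crossing each possibility with the mother I^A I^A and summing P(type A): 1/4·1 + 1/4·1/2 + 1/4·1 + 1/4·1/2 = 3/4.

3/4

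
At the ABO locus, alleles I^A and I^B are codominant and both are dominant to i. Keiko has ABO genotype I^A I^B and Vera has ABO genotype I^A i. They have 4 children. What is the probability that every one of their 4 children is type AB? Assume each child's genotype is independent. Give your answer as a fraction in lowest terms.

ABO cross I^A I^B × I^A i → 1/2 A, 1/4 B, 1/4 AB.
So P(type AB) = 1/4 per child.
All 4 independent: (1/4)^4 = 1/256.

1/256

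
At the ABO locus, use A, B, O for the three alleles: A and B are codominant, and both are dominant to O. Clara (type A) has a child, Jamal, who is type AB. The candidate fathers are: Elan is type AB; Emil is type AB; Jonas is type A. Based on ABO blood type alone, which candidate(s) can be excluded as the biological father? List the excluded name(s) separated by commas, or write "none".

A candidate is excluded only if no genotype consistent with his phenotype could produce a type AB child with a type A mother.
Jonas (type A): no genotype consistent with that phenotype can produce a type-AB child with a type-A mother.

Jonas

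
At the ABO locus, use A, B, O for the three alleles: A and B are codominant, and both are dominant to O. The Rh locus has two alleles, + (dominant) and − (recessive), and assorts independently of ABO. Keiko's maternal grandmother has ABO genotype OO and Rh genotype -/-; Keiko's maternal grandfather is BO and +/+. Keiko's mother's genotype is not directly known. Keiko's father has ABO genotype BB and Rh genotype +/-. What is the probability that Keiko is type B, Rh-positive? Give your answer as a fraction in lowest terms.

3/4

Keiko's mother's ABO genotype from OO × BO: 1/2 BO, 1/2 OO.
Crossing each possibility with the father BB and summing P(type B): 1/2·1 + 1/2·1 = 1.
Similarly for Rh via the mother's Rh distribution: P(Rh+) = 3/4.
Independent loci: 1 × 3/4 = 3/4.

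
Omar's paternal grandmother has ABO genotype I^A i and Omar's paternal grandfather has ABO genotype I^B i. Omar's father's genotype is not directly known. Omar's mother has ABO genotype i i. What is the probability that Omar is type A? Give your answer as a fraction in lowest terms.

Omar's father's ABO genotype from I^A i × I^B i: 1/4 I^A I^B, 1/4 I^A i, 1/4 I^B i, 1/4 i i.
Crossing each possibility with the mother i i and summing P(type A): 1/4·1/2 + 1/4·1/2 + 1/4·0 + 1/4·0 = 1/4.

1/4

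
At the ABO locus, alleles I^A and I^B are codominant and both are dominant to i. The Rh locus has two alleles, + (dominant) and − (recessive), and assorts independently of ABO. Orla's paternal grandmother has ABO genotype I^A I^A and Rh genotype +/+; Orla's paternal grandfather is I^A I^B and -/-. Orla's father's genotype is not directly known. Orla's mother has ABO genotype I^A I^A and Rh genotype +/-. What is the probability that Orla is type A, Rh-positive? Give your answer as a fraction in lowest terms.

Orla's father's ABO genotype from I^A I^A × I^A I^B: 1/2 I^A I^A, 1/2 I^A I^B.
Crossing each possibility with the mother I^A I^A and summing P(type A): 1/2·1 + 1/2·1/2 = 3/4.
Similarly for Rh via the father's Rh distribution: P(Rh+) = 3/4.
Independent loci: 3/4 × 3/4 = 9/16.

9/16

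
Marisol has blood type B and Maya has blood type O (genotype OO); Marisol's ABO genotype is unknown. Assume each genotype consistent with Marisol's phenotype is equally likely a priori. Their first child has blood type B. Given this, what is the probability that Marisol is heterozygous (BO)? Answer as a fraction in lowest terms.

1/3

Possible genotypes: Marisol ∈ {BB, BO}; Maya ∈ {OO}.
Weight each parental genotype pair by prior × P(type-B child):
  BB × OO: posterior weight 2/3.
  BO × OO: posterior weight 1/3.
Sum the posterior weight over pairs where Marisol is BO: 1/3.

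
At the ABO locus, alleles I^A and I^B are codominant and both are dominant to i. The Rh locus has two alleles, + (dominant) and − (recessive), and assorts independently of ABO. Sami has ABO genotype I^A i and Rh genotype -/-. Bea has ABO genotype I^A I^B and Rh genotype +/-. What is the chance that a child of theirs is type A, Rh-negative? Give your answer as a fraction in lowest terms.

1/4

ABO cross I^A i × I^A I^B → offspring phenotypes: 1/2 A, 1/4 B, 1/4 AB.
Rh cross -/- × +/- → 1/2 Rh+, 1/2 Rh-.
Independent loci: P(type A, Rh-negative) = 1/2 × 1/2 = 1/4.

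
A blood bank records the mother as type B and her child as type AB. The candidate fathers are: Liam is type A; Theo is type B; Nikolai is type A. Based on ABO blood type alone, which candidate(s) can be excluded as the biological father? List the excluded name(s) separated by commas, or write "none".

Theo

A candidate is excluded only if no genotype consistent with his phenotype could produce a type AB child with a type B mother.
Theo (type B): no genotype consistent with that phenotype can produce a type-AB child with a type-B mother.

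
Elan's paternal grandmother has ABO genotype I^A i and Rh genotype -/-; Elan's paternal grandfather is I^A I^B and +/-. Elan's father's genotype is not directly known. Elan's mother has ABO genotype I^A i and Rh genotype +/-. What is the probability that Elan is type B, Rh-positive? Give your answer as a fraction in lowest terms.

5/64

Elan's father's ABO genotype from I^A i × I^A I^B: 1/4 I^A I^A, 1/4 I^A I^B, 1/4 I^A i, 1/4 I^B i.
Crossing each possibility with the mother I^A i and summing P(type B): 1/4·0 + 1/4·1/4 + 1/4·0 + 1/4·1/4 = 1/8.
Similarly for Rh via the father's Rh distribution: P(Rh+) = 5/8.
Independent loci: 1/8 × 5/8 = 5/64.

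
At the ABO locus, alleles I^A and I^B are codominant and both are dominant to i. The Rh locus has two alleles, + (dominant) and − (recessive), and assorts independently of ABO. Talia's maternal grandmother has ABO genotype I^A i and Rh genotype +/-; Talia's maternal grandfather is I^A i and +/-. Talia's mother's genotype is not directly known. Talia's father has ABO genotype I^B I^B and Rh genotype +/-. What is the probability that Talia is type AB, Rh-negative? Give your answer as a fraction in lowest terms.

Talia's mother's ABO genotype from I^A i × I^A i: 1/4 I^A I^A, 1/2 I^A i, 1/4 i i.
Crossing each possibility with the father I^B I^B and summing P(type AB): 1/4·1 + 1/2·1/2 + 1/4·0 = 1/2.
Similarly for Rh via the mother's Rh distribution: P(Rh-) = 1/4.
Independent loci: 1/2 × 1/4 = 1/8.

1/8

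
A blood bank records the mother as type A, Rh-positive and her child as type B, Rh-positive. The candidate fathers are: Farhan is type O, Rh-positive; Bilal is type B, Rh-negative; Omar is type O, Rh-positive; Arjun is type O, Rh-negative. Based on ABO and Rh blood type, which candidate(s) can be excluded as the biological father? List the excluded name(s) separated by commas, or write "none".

A candidate is excluded only if no genotype consistent with his phenotype could produce a type B, Rh-positive child with a type A, Rh-positive mother.
Farhan (type O, Rh+): no genotype consistent with that phenotype can produce a type-B Rh+ child with a type-A mother.
Omar (type O, Rh+): no genotype consistent with that phenotype can produce a type-B Rh+ child with a type-A mother.
Arjun (type O, Rh-): no genotype consistent with that phenotype can produce a type-B Rh+ child with a type-A mother.

Farhan, Omar, Arjun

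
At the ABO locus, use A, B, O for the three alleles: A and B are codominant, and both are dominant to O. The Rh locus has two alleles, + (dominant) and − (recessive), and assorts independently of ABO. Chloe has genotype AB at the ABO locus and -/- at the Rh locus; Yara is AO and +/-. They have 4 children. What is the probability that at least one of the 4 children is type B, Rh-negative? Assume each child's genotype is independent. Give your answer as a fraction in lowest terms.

ABO cross AB × AO → 1/2 A, 1/4 B, 1/4 AB.
Rh cross -/- × +/- → 1/2 Rh+, 1/2 Rh-; so P(type B, Rh-negative) = 1/4 × 1/2 = 1/8 per child.
P(none) = (7/8)^4 = 2401/4096; P(at least one) = 1 − 2401/4096 = 1695/4096.

1695/4096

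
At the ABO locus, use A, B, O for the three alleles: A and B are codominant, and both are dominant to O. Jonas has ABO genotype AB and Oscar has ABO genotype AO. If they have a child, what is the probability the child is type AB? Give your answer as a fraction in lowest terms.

ABO cross AB × AO → offspring phenotypes: 1/2 A, 1/4 B, 1/4 AB.
So P(type AB) = 1/4.

1/4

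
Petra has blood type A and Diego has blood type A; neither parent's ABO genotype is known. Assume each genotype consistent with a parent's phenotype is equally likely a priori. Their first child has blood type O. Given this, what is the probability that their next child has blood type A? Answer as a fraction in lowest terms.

3/4

Possible genotypes: Petra ∈ {AA, AO}; Diego ∈ {AA, AO}.
Weight each parental genotype pair by prior × P(type-O child):
  AO × AO: posterior weight 1; P(next child type A) = 3/4.
Weighted sum = 3/4.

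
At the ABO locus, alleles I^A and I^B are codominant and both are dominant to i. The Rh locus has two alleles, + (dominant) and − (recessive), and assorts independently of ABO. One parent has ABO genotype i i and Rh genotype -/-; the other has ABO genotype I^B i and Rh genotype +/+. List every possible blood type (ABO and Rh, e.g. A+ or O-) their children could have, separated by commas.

Gametes from i i × I^B i give offspring ABO genotypes I^B i, i i, i.e. phenotypes O, B.
Rh cross -/- × +/+ → phenotypes Rh+.
Combining independently: O+, B+.

O+, B+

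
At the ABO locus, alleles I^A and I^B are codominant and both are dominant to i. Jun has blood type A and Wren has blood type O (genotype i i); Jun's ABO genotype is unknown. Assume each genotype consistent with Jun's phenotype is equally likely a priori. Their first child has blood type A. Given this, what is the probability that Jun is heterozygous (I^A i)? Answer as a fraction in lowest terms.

Possible genotypes: Jun ∈ {I^A I^A, I^A i}; Wren ∈ {i i}.
Weight each parental genotype pair by prior × P(type-A child):
  I^A I^A × i i: posterior weight 2/3.
  I^A i × i i: posterior weight 1/3.
Sum the posterior weight over pairs where Jun is I^A i: 1/3.

1/3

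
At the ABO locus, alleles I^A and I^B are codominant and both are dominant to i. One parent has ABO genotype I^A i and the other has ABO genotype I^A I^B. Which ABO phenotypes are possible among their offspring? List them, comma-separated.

Gametes from I^A i × I^A I^B give offspring ABO genotypes I^A I^A, I^A I^B, I^A i, I^B i, i.e. phenotypes A, B, AB.

A, B, AB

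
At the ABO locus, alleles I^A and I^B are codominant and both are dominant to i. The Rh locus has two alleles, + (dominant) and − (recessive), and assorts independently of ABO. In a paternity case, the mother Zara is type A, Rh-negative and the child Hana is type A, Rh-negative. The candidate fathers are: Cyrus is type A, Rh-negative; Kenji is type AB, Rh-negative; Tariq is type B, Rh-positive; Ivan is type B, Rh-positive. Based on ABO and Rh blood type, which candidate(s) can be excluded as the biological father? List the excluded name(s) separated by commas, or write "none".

A candidate is excluded only if no genotype consistent with his phenotype could produce a type A, Rh-negative child with a type A, Rh-negative mother.
Every candidate has at least one consistent genotype combination, so none can be excluded.

none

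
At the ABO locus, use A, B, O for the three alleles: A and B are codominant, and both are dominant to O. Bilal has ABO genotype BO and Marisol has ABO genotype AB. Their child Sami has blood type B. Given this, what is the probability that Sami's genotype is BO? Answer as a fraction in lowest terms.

Cross BO × AB → 1/4 AB, 1/4 AO, 1/4 BB, 1/4 BO.
Type-B genotypes among offspring: BB (1/4), BO (1/4); total 1/2.
P(BO | type B) = (1/4) / (1/2) = 1/2.

1/2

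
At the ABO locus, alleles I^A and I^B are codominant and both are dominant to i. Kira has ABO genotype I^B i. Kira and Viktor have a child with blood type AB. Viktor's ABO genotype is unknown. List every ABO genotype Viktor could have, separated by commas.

For each candidate genotype of Viktor, check whether crossing it with I^B i can produce every observed child phenotype.
  I^A I^A → possible child types {A, AB} ✓
  I^A I^B → possible child types {A, B, AB} ✓
  I^A i → possible child types {O, A, B, AB} ✓
  I^B I^B → possible child types {B} ✗
  I^B i → possible child types {O, B} ✗
  i i → possible child types {O, B} ✗

I^A I^A, I^A I^B, I^A i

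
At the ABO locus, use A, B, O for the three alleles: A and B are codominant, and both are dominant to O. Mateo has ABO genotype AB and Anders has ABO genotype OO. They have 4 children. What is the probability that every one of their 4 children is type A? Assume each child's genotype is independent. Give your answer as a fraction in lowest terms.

ABO cross AB × OO → 1/2 A, 1/2 B.
So P(type A) = 1/2 per child.
All 4 independent: (1/2)^4 = 1/16.

1/16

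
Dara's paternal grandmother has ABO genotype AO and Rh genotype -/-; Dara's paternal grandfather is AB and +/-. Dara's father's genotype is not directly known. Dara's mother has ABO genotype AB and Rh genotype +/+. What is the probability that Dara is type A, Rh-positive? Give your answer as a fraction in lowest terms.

3/8

Dara's father's ABO genotype from AO × AB: 1/4 AA, 1/4 AB, 1/4 AO, 1/4 BO.
Crossing each possibility with the mother AB and summing P(type A): 1/4·1/2 + 1/4·1/4 + 1/4·1/2 + 1/4·1/4 = 3/8.
Similarly for Rh via the father's Rh distribution: P(Rh+) = 1.
Independent loci: 3/8 × 1 = 3/8.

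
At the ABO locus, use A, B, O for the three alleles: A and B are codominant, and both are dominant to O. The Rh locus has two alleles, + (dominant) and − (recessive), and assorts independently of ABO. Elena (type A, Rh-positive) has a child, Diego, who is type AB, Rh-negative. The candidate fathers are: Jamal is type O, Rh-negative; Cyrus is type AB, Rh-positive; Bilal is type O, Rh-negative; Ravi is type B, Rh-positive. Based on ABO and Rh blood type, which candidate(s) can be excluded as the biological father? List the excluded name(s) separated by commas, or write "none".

Jamal, Bilal

A candidate is excluded only if no genotype consistent with his phenotype could produce a type AB, Rh-negative child with a type A, Rh-positive mother.
Jamal (type O, Rh-): no genotype consistent with that phenotype can produce a type-AB Rh- child with a type-A mother.
Bilal (type O, Rh-): no genotype consistent with that phenotype can produce a type-AB Rh- child with a type-A mother.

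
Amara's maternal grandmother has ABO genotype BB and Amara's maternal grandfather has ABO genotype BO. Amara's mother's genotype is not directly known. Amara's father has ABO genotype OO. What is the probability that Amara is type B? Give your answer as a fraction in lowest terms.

3/4

Amara's mother's ABO genotype from BB × BO: 1/2 BB, 1/2 BO.
Crossing each possibility with the father OO and summing P(type B): 1/2·1 + 1/2·1/2 = 3/4.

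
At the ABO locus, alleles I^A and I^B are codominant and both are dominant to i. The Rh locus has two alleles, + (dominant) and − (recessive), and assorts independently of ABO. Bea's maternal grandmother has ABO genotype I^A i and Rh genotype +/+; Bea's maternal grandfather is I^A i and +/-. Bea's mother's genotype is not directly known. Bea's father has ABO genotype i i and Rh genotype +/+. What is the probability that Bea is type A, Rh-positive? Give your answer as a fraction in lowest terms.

1/2

Bea's mother's ABO genotype from I^A i × I^A i: 1/4 I^A I^A, 1/2 I^A i, 1/4 i i.
Crossing each possibility with the father i i and summing P(type A): 1/4·1 + 1/2·1/2 + 1/4·0 = 1/2.
Similarly for Rh via the mother's Rh distribution: P(Rh+) = 1.
Independent loci: 1/2 × 1 = 1/2.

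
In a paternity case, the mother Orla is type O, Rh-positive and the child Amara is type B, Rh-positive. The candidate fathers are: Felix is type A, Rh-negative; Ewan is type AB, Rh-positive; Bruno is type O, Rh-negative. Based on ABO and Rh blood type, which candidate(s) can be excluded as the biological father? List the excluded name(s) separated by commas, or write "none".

A candidate is excluded only if no genotype consistent with his phenotype could produce a type B, Rh-positive child with a type O, Rh-positive mother.
Felix (type A, Rh-): no genotype consistent with that phenotype can produce a type-B Rh+ child with a type-O mother.
Bruno (type O, Rh-): no genotype consistent with that phenotype can produce a type-B Rh+ child with a type-O mother.

Felix, Bruno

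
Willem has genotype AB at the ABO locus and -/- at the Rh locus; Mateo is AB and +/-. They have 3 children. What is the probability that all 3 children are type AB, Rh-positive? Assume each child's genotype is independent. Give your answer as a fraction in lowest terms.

1/64

ABO cross AB × AB → 1/4 A, 1/4 B, 1/2 AB.
Rh cross -/- × +/- → 1/2 Rh+, 1/2 Rh-; so P(type AB, Rh-positive) = 1/2 × 1/2 = 1/4 per child.
All 3 independent: (1/4)^3 = 1/64.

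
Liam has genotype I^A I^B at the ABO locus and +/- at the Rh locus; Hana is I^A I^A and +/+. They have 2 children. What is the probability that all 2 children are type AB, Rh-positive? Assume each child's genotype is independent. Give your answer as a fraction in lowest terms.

ABO cross I^A I^B × I^A I^A → 1/2 A, 1/2 AB.
Rh cross +/- × +/+ → 1 Rh+; so P(type AB, Rh-positive) = 1/2 × 1 = 1/2 per child.
All 2 independent: (1/2)^2 = 1/4.

1/4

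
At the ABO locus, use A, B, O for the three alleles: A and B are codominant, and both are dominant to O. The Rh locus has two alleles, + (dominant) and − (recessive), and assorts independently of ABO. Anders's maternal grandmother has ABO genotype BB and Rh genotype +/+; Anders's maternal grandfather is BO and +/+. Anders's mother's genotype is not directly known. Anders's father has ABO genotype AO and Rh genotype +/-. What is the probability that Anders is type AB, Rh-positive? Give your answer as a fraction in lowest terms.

3/8

Anders's mother's ABO genotype from BB × BO: 1/2 BB, 1/2 BO.
Crossing each possibility with the father AO and summing P(type AB): 1/2·1/2 + 1/2·1/4 = 3/8.
Similarly for Rh via the mother's Rh distribution: P(Rh+) = 1.
Independent loci: 3/8 × 1 = 3/8.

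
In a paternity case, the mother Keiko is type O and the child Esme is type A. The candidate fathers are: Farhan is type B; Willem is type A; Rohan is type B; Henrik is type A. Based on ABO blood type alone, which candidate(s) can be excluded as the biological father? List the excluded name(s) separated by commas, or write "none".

Farhan, Rohan

A candidate is excluded only if no genotype consistent with his phenotype could produce a type A child with a type O mother.
Farhan (type B): no genotype consistent with that phenotype can produce a type-A child with a type-O mother.
Rohan (type B): no genotype consistent with that phenotype can produce a type-A child with a type-O mother.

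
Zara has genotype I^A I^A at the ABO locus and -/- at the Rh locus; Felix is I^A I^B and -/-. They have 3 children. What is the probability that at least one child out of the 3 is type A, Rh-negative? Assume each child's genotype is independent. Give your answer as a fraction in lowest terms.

ABO cross I^A I^A × I^A I^B → 1/2 A, 1/2 AB.
Rh cross -/- × -/- → 1 Rh-; so P(type A, Rh-negative) = 1/2 × 1 = 1/2 per child.
P(none) = (1/2)^3 = 1/8; P(at least one) = 1 − 1/8 = 7/8.

7/8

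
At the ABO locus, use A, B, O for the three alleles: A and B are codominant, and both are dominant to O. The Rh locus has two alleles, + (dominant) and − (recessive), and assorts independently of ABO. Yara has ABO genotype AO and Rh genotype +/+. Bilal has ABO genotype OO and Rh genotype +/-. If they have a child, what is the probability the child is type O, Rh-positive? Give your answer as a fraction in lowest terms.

ABO cross AO × OO → offspring phenotypes: 1/2 O, 1/2 A.
Rh cross +/+ × +/- → 1 Rh+.
Independent loci: P(type O, Rh-positive) = 1/2 × 1 = 1/2.

1/2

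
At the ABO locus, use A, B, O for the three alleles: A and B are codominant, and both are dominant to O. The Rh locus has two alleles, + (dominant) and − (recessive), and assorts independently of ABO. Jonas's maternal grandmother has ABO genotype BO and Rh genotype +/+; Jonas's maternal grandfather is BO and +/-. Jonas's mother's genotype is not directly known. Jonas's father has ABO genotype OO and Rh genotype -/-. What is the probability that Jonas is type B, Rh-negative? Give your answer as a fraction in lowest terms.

1/8

Jonas's mother's ABO genotype from BO × BO: 1/4 BB, 1/2 BO, 1/4 OO.
Crossing each possibility with the father OO and summing P(type B): 1/4·1 + 1/2·1/2 + 1/4·0 = 1/2.
Similarly for Rh via the mother's Rh distribution: P(Rh-) = 1/4.
Independent loci: 1/2 × 1/4 = 1/8.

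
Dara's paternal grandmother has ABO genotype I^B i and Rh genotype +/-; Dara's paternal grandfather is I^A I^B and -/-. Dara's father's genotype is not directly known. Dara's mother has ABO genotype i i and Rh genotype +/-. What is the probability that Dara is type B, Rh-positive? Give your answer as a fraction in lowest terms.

Dara's father's ABO genotype from I^B i × I^A I^B: 1/4 I^A I^B, 1/4 I^A i, 1/4 I^B I^B, 1/4 I^B i.
Crossing each possibility with the mother i i and summing P(type B): 1/4·1/2 + 1/4·0 + 1/4·1 + 1/4·1/2 = 1/2.
Similarly for Rh via the father's Rh distribution: P(Rh+) = 5/8.
Independent loci: 1/2 × 5/8 = 5/16.

5/16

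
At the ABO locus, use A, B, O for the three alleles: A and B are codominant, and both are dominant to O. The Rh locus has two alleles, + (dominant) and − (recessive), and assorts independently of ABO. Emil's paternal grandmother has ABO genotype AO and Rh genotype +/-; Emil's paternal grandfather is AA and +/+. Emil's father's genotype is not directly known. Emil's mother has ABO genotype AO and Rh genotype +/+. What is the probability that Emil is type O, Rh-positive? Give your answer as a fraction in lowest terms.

1/8

Emil's father's ABO genotype from AO × AA: 1/2 AA, 1/2 AO.
Crossing each possibility with the mother AO and summing P(type O): 1/2·0 + 1/2·1/4 = 1/8.
Similarly for Rh via the father's Rh distribution: P(Rh+) = 1.
Independent loci: 1/8 × 1 = 1/8.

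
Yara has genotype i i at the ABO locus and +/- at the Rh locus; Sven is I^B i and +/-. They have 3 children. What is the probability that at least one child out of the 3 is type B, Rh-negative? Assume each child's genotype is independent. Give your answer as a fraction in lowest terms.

169/512

ABO cross i i × I^B i → 1/2 O, 1/2 B.
Rh cross +/- × +/- → 3/4 Rh+, 1/4 Rh-; so P(type B, Rh-negative) = 1/2 × 1/4 = 1/8 per child.
P(none) = (7/8)^3 = 343/512; P(at least one) = 1 − 343/512 = 169/512.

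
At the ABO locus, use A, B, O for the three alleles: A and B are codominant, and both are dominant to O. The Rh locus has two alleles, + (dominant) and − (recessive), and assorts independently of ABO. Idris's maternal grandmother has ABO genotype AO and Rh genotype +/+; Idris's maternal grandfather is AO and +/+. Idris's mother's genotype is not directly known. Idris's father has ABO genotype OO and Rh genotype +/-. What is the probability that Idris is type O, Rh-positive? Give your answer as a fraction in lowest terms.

Idris's mother's ABO genotype from AO × AO: 1/4 AA, 1/2 AO, 1/4 OO.
Crossing each possibility with the father OO and summing P(type O): 1/4·0 + 1/2·1/2 + 1/4·1 = 1/2.
Similarly for Rh via the mother's Rh distribution: P(Rh+) = 1.
Independent loci: 1/2 × 1 = 1/2.

1/2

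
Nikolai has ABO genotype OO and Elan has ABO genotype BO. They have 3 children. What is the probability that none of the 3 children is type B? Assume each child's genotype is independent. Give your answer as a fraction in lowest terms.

ABO cross OO × BO → 1/2 O, 1/2 B.
So P(type B) = 1/2 per child.
P(not type B) = 1/2 for one child; (1/2)^3 = 1/8.

1/8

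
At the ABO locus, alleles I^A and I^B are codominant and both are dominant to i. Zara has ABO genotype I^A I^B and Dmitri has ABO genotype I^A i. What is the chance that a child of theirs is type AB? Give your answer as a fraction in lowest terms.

ABO cross I^A I^B × I^A i → offspring phenotypes: 1/2 A, 1/4 B, 1/4 AB.
So P(type AB) = 1/4.

1/4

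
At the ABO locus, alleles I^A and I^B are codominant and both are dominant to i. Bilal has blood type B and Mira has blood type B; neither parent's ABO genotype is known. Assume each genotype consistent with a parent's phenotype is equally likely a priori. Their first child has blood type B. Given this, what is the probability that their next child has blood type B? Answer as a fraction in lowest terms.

Possible genotypes: Bilal ∈ {I^B I^B, I^B i}; Mira ∈ {I^B I^B, I^B i}.
Weight each parental genotype pair by prior × P(type-B child):
  I^B I^B × I^B I^B: posterior weight 4/15; P(next child type B) = 1.
  I^B I^B × I^B i: posterior weight 4/15; P(next child type B) = 1.
  I^B i × I^B I^B: posterior weight 4/15; P(next child type B) = 1.
  I^B i × I^B i: posterior weight 1/5; P(next child type B) = 3/4.
Weighted sum = 19/20.

19/20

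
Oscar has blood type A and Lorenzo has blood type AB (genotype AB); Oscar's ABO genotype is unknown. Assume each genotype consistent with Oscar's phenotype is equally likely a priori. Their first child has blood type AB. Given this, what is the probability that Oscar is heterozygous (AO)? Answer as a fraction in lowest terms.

Possible genotypes: Oscar ∈ {AA, AO}; Lorenzo ∈ {AB}.
Weight each parental genotype pair by prior × P(type-AB child):
  AA × AB: posterior weight 2/3.
  AO × AB: posterior weight 1/3.
Sum the posterior weight over pairs where Oscar is AO: 1/3.

1/3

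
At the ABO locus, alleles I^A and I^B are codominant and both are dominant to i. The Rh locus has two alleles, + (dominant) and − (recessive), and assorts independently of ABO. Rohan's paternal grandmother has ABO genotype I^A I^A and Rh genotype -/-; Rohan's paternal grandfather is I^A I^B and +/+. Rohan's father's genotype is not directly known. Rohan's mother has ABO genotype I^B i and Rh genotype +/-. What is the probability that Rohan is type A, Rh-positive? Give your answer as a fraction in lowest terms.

Rohan's father's ABO genotype from I^A I^A × I^A I^B: 1/2 I^A I^A, 1/2 I^A I^B.
Crossing each possibility with the mother I^B i and summing P(type A): 1/2·1/2 + 1/2·1/4 = 3/8.
Similarly for Rh via the father's Rh distribution: P(Rh+) = 3/4.
Independent loci: 3/8 × 3/4 = 9/32.

9/32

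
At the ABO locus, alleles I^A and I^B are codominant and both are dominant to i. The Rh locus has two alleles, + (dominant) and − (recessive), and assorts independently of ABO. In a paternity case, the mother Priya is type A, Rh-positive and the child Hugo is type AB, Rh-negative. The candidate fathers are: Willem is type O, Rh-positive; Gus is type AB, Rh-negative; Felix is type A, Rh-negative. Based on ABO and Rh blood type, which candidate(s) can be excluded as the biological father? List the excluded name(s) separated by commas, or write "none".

Willem, Felix

A candidate is excluded only if no genotype consistent with his phenotype could produce a type AB, Rh-negative child with a type A, Rh-positive mother.
Willem (type O, Rh+): no genotype consistent with that phenotype can produce a type-AB Rh- child with a type-A mother.
Felix (type A, Rh-): no genotype consistent with that phenotype can produce a type-AB Rh- child with a type-A mother.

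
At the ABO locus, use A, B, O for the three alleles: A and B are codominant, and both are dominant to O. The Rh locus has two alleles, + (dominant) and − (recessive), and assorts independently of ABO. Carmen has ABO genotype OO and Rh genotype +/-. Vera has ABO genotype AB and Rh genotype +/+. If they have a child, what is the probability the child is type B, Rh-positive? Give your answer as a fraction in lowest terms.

ABO cross OO × AB → offspring phenotypes: 1/2 A, 1/2 B.
Rh cross +/- × +/+ → 1 Rh+.
Independent loci: P(type B, Rh-positive) = 1/2 × 1 = 1/2.

1/2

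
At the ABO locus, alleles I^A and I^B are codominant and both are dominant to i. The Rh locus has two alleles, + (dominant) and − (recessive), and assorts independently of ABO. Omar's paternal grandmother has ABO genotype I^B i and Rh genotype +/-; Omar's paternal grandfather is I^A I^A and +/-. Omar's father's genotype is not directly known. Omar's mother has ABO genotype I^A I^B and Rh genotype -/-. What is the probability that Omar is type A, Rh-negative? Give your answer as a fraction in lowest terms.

Omar's father's ABO genotype from I^B i × I^A I^A: 1/2 I^A I^B, 1/2 I^A i.
Crossing each possibility with the mother I^A I^B and summing P(type A): 1/2·1/4 + 1/2·1/2 = 3/8.
Similarly for Rh via the father's Rh distribution: P(Rh-) = 1/2.
Independent loci: 3/8 × 1/2 = 3/16.

3/16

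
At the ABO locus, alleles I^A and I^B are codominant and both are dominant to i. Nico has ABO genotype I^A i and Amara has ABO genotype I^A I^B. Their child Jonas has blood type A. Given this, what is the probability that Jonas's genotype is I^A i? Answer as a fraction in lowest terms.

Cross I^A i × I^A I^B → 1/4 I^A I^A, 1/4 I^A I^B, 1/4 I^A i, 1/4 I^B i.
Type-A genotypes among offspring: I^A I^A (1/4), I^A i (1/4); total 1/2.
P(I^A i | type A) = (1/4) / (1/2) = 1/2.

1/2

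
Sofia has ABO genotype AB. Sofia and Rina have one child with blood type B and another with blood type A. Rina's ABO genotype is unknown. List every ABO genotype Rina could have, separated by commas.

AB, AO, BO, OO

For each candidate genotype of Rina, check whether crossing it with AB can produce every observed child phenotype.
  AA → possible child types {A, AB} ✗
  AB → possible child types {A, B, AB} ✓
  AO → possible child types {A, B, AB} ✓
  BB → possible child types {B, AB} ✗
  BO → possible child types {A, B, AB} ✓
  OO → possible child types {A, B} ✓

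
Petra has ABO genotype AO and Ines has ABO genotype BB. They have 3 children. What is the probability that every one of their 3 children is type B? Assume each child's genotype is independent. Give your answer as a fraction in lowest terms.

1/8

ABO cross AO × BB → 1/2 B, 1/2 AB.
So P(type B) = 1/2 per child.
All 3 independent: (1/2)^3 = 1/8.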